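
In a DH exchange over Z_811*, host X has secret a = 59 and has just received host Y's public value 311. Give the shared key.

Shared key K = 311^59 mod 811.
311^1 ≡ 311 (mod 811)
311^2 = (311^1)^2 ≡ 311^2 = 96721 ≡ 212 (mod 811)
311^4 = (311^2)^2 ≡ 212^2 = 44944 ≡ 339 (mod 811)
311^8 = (311^4)^2 ≡ 339^2 = 114921 ≡ 570 (mod 811)
311^16 = (311^8)^2 ≡ 570^2 = 324900 ≡ 500 (mod 811)
311^32 = (311^16)^2 ≡ 500^2 = 250000 ≡ 212 (mod 811)
311^59 = 311^32 · 311^16 · 311^8 · 311^2 · 311^1 ≡ 212 · 500 · 570 · 212 · 311 ≡ 472 (mod 811).

472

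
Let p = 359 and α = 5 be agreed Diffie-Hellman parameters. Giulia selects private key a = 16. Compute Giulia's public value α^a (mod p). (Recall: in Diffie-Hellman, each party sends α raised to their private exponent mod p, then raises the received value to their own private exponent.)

12

Public value = 5^16 (mod 359).
5^1 ≡ 5 (mod 359)
5^2 = (5^1)^2 ≡ 5^2 = 25 ≡ 25 (mod 359)
5^4 = (5^2)^2 ≡ 25^2 = 625 ≡ 266 (mod 359)
5^8 = (5^4)^2 ≡ 266^2 = 70756 ≡ 33 (mod 359)
5^16 = (5^8)^2 ≡ 33^2 = 1089 ≡ 12 (mod 359)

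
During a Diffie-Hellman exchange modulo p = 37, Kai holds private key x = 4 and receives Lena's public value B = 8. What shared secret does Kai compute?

26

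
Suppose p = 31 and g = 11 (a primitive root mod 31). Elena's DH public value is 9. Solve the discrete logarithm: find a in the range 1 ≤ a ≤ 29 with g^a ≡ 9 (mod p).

Try successive powers of 11 modulo 31:
11^1 ≡ 11
11^2 ≡ 28
11^3 ≡ 29
11^4 ≡ 9
Found: a = 4.

4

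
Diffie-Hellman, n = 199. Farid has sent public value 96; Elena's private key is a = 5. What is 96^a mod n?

78

Shared key K = 96^5 mod 199.
96^1 ≡ 96 (mod 199)
96^2 = (96^1)^2 ≡ 96^2 = 9216 ≡ 62 (mod 199)
96^4 = (96^2)^2 ≡ 62^2 = 3844 ≡ 63 (mod 199)
96^5 = 96^4 · 96^1 ≡ 63 · 96 ≡ 78 (mod 199).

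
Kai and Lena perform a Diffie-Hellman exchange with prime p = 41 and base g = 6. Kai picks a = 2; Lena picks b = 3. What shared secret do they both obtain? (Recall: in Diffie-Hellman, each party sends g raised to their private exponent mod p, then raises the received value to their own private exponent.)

39

Kai sends A = g^a mod p = 6^2 mod 41.
6^1 ≡ 6 (mod 41)
6^2 = (6^1)^2 ≡ 6^2 = 36 ≡ 36 (mod 41)
So A = 36. Lena then computes K = A^b mod p = 36^3 mod 41.
36^1 ≡ 36 (mod 41)
36^2 = (36^1)^2 ≡ 36^2 = 1296 ≡ 25 (mod 41)
36^3 = 36^2 · 36^1 ≡ 25 · 36 ≡ 39 (mod 41).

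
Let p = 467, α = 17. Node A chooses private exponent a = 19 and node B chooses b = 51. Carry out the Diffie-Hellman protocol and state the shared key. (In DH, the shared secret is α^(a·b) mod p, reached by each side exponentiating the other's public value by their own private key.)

Node A sends A = α^a mod p = 17^19 mod 467.
17^1 ≡ 17 (mod 467)
17^2 = (17^1)^2 ≡ 17^2 = 289 ≡ 289 (mod 467)
17^4 = (17^2)^2 ≡ 289^2 = 83521 ≡ 395 (mod 467)
17^8 = (17^4)^2 ≡ 395^2 = 156025 ≡ 47 (mod 467)
17^16 = (17^8)^2 ≡ 47^2 = 2209 ≡ 341 (mod 467)
17^19 = 17^16 · 17^2 · 17^1 ≡ 341 · 289 · 17 ≡ 204 (mod 467).
So A = 204. Node B then computes K = A^b mod p = 204^51 mod 467.
204^1 ≡ 204 (mod 467)
204^2 = (204^1)^2 ≡ 204^2 = 41616 ≡ 53 (mod 467)
204^4 = (204^2)^2 ≡ 53^2 = 2809 ≡ 7 (mod 467)
204^8 = (204^4)^2 ≡ 7^2 = 49 ≡ 49 (mod 467)
204^16 = (204^8)^2 ≡ 49^2 = 2401 ≡ 66 (mod 467)
204^32 = (204^16)^2 ≡ 66^2 = 4356 ≡ 153 (mod 467)
204^51 = 204^32 · 204^16 · 204^2 · 204^1 ≡ 153 · 66 · 53 · 204 ≡ 113 (mod 467).

113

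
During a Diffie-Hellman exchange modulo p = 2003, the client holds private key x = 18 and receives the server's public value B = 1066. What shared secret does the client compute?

Shared key K = 1066^18 mod 2003.
1066^1 ≡ 1066 (mod 2003)
1066^2 = (1066^1)^2 ≡ 1066^2 = 1136356 ≡ 655 (mod 2003)
1066^4 = (1066^2)^2 ≡ 655^2 = 429025 ≡ 383 (mod 2003)
1066^8 = (1066^4)^2 ≡ 383^2 = 146689 ≡ 470 (mod 2003)
1066^16 = (1066^8)^2 ≡ 470^2 = 220900 ≡ 570 (mod 2003)
1066^18 = 1066^16 · 1066^2 ≡ 570 · 655 ≡ 792 (mod 2003).

792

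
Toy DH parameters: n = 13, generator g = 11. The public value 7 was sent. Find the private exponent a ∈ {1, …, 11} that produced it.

5

Try successive powers of 11 modulo 13:
11^1 ≡ 11
11^2 ≡ 4
11^3 ≡ 5
11^4 ≡ 3
11^5 ≡ 7
Found: a = 5.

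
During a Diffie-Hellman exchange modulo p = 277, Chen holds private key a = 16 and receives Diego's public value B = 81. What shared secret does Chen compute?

57

Shared key K = 81^16 mod 277.
81^1 ≡ 81 (mod 277)
81^2 = (81^1)^2 ≡ 81^2 = 6561 ≡ 190 (mod 277)
81^4 = (81^2)^2 ≡ 190^2 = 36100 ≡ 90 (mod 277)
81^8 = (81^4)^2 ≡ 90^2 = 8100 ≡ 67 (mod 277)
81^16 = (81^8)^2 ≡ 67^2 = 4489 ≡ 57 (mod 277)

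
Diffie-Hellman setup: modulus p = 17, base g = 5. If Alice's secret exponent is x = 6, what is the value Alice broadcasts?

Public value = 5^6 (mod 17).
5^1 ≡ 5 (mod 17)
5^2 = (5^1)^2 ≡ 5^2 = 25 ≡ 8 (mod 17)
5^4 = (5^2)^2 ≡ 8^2 = 64 ≡ 13 (mod 17)
5^6 = 5^4 · 5^2 ≡ 13 · 8 ≡ 2 (mod 17).

2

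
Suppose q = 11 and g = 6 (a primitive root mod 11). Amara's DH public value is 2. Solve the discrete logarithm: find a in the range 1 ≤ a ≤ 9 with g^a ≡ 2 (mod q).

Try successive powers of 6 modulo 11:
6^1 ≡ 6
6^2 ≡ 3
6^3 ≡ 7
6^4 ≡ 9
6^5 ≡ 10
6^6 ≡ 5
6^7 ≡ 8
6^8 ≡ 4
6^9 ≡ 2
Found: a = 9.

9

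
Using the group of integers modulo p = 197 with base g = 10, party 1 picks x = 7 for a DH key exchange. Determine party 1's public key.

Public value = 10^{7} \pmod{197}.
10^1 ≡ 10 (mod 197)
10^2 = (10^1)^2 ≡ 10^2 = 100 ≡ 100 (mod 197)
10^4 = (10^2)^2 ≡ 100^2 = 10000 ≡ 150 (mod 197)
10^7 = 10^4 · 10^2 · 10^1 ≡ 150 · 100 · 10 ≡ 83 (mod 197).

83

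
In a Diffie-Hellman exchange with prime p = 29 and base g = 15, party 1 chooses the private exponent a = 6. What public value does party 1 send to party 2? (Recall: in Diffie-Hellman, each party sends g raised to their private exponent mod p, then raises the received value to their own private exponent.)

5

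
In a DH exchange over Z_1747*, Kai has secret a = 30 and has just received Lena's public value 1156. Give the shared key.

Shared key K = 1156^30 mod 1747.
1156^1 ≡ 1156 (mod 1747)
1156^2 = (1156^1)^2 ≡ 1156^2 = 1336336 ≡ 1628 (mod 1747)
1156^4 = (1156^2)^2 ≡ 1628^2 = 2650384 ≡ 185 (mod 1747)
1156^8 = (1156^4)^2 ≡ 185^2 = 34225 ≡ 1032 (mod 1747)
1156^16 = (1156^8)^2 ≡ 1032^2 = 1065024 ≡ 1101 (mod 1747)
1156^30 = 1156^16 · 1156^8 · 1156^4 · 1156^2 ≡ 1101 · 1032 · 185 · 1628 ≡ 1235 (mod 1747).

1235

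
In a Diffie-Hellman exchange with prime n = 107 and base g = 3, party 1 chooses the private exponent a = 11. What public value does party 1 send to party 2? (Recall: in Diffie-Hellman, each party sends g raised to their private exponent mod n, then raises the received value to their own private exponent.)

Public value = 3^11 mod 107.
3^1 ≡ 3 (mod 107)
3^2 = (3^1)^2 ≡ 3^2 = 9 ≡ 9 (mod 107)
3^4 = (3^2)^2 ≡ 9^2 = 81 ≡ 81 (mod 107)
3^8 = (3^4)^2 ≡ 81^2 = 6561 ≡ 34 (mod 107)
3^11 = 3^8 · 3^2 · 3^1 ≡ 34 · 9 · 3 ≡ 62 (mod 107).

62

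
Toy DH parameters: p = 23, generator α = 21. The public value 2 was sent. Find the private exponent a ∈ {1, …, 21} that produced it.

12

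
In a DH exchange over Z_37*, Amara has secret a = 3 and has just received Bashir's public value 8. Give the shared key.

31

Shared key K = 8^3 mod 37.
8^1 ≡ 8 (mod 37)
8^2 = (8^1)^2 ≡ 8^2 = 64 ≡ 27 (mod 37)
8^3 = 8^2 · 8^1 ≡ 27 · 8 ≡ 31 (mod 37).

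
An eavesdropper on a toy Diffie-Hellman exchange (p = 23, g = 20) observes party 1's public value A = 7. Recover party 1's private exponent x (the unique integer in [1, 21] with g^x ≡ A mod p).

17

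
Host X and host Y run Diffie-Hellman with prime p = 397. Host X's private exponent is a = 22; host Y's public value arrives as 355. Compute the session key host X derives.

Shared key K = 355^22 mod 397.
355^1 ≡ 355 (mod 397)
355^2 = (355^1)^2 ≡ 355^2 = 126025 ≡ 176 (mod 397)
355^4 = (355^2)^2 ≡ 176^2 = 30976 ≡ 10 (mod 397)
355^8 = (355^4)^2 ≡ 10^2 = 100 ≡ 100 (mod 397)
355^16 = (355^8)^2 ≡ 100^2 = 10000 ≡ 75 (mod 397)
355^22 = 355^16 · 355^4 · 355^2 ≡ 75 · 10 · 176 ≡ 196 (mod 397).

196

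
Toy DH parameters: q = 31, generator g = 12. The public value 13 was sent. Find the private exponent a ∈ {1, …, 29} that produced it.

29

Try successive powers of 12 modulo 31:
12^1 ≡ 12
12^2 ≡ 20
12^3 ≡ 23
12^4 ≡ 28
12^5 ≡ 26
12^6 ≡ 2
12^7 ≡ 24
12^8 ≡ 9
12^9 ≡ 15
12^10 ≡ 25
12^11 ≡ 21
12^12 ≡ 4
12^13 ≡ 17
12^14 ≡ 18
12^15 ≡ 30
12^16 ≡ 19
12^17 ≡ 11
12^18 ≡ 8
12^19 ≡ 3
12^20 ≡ 5
12^21 ≡ 29
12^22 ≡ 7
12^23 ≡ 22
12^24 ≡ 16
12^25 ≡ 6
12^26 ≡ 10
12^27 ≡ 27
12^28 ≡ 14
12^29 ≡ 13
Found: a = 29.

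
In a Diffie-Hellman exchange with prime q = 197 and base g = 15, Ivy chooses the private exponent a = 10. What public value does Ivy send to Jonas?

Public value = 15^10 mod 197.
15^1 ≡ 15 (mod 197)
15^2 = (15^1)^2 ≡ 15^2 = 225 ≡ 28 (mod 197)
15^4 = (15^2)^2 ≡ 28^2 = 784 ≡ 193 (mod 197)
15^8 = (15^4)^2 ≡ 193^2 = 37249 ≡ 16 (mod 197)
15^10 = 15^8 · 15^2 ≡ 16 · 28 ≡ 54 (mod 197).

54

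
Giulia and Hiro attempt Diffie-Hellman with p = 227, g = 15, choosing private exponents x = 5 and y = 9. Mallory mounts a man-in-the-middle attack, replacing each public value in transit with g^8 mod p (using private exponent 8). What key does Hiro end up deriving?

92

Hiro receives Mallory's public value M = 15^8 mod 227 instead of the honest one.
15^1 ≡ 15 (mod 227)
15^2 = (15^1)^2 ≡ 15^2 = 225 ≡ 225 (mod 227)
15^4 = (15^2)^2 ≡ 225^2 = 50625 ≡ 4 (mod 227)
15^8 = (15^4)^2 ≡ 4^2 = 16 ≡ 16 (mod 227)
So M = 16. Hiro computes K = M^9 mod 227.
16^1 ≡ 16 (mod 227)
16^2 = (16^1)^2 ≡ 16^2 = 256 ≡ 29 (mod 227)
16^4 = (16^2)^2 ≡ 29^2 = 841 ≡ 160 (mod 227)
16^8 = (16^4)^2 ≡ 160^2 = 25600 ≡ 176 (mod 227)
16^9 = 16^8 · 16^1 ≡ 176 · 16 ≡ 92 (mod 227).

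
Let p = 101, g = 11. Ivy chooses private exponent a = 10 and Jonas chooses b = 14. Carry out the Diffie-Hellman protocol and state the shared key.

95

Jonas sends B = g^b mod p = 11^14 mod 101.
11^1 ≡ 11 (mod 101)
11^2 = (11^1)^2 ≡ 11^2 = 121 ≡ 20 (mod 101)
11^4 = (11^2)^2 ≡ 20^2 = 400 ≡ 97 (mod 101)
11^8 = (11^4)^2 ≡ 97^2 = 9409 ≡ 16 (mod 101)
11^14 = 11^8 · 11^4 · 11^2 ≡ 16 · 97 · 20 ≡ 33 (mod 101).
So B = 33. Ivy then computes K = B^a mod p = 33^10 mod 101.
33^1 ≡ 33 (mod 101)
33^2 = (33^1)^2 ≡ 33^2 = 1089 ≡ 79 (mod 101)
33^4 = (33^2)^2 ≡ 79^2 = 6241 ≡ 80 (mod 101)
33^8 = (33^4)^2 ≡ 80^2 = 6400 ≡ 37 (mod 101)
33^10 = 33^8 · 33^2 ≡ 37 · 79 ≡ 95 (mod 101).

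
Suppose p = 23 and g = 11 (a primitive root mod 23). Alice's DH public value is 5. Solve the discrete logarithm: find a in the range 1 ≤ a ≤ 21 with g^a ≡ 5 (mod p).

5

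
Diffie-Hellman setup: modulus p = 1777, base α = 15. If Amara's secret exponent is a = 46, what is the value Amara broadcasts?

1236

Public value = 15^46 mod 1777.
15^1 ≡ 15 (mod 1777)
15^2 = (15^1)^2 ≡ 15^2 = 225 ≡ 225 (mod 1777)
15^4 = (15^2)^2 ≡ 225^2 = 50625 ≡ 869 (mod 1777)
15^8 = (15^4)^2 ≡ 869^2 = 755161 ≡ 1713 (mod 1777)
15^16 = (15^8)^2 ≡ 1713^2 = 2934369 ≡ 542 (mod 1777)
15^32 = (15^16)^2 ≡ 542^2 = 293764 ≡ 559 (mod 1777)
15^46 = 15^32 · 15^8 · 15^4 · 15^2 ≡ 559 · 1713 · 869 · 225 ≡ 1236 (mod 1777).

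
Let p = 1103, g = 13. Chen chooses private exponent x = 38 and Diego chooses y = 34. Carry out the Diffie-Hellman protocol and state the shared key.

781

Diego sends B = g^y mod p = 13^34 mod 1103.
13^1 ≡ 13 (mod 1103)
13^2 = (13^1)^2 ≡ 13^2 = 169 ≡ 169 (mod 1103)
13^4 = (13^2)^2 ≡ 169^2 = 28561 ≡ 986 (mod 1103)
13^8 = (13^4)^2 ≡ 986^2 = 972196 ≡ 453 (mod 1103)
13^16 = (13^8)^2 ≡ 453^2 = 205209 ≡ 51 (mod 1103)
13^32 = (13^16)^2 ≡ 51^2 = 2601 ≡ 395 (mod 1103)
13^34 = 13^32 · 13^2 ≡ 395 · 169 ≡ 575 (mod 1103).
So B = 575. Chen then computes K = B^x mod p = 575^38 mod 1103.
575^1 ≡ 575 (mod 1103)
575^2 = (575^1)^2 ≡ 575^2 = 330625 ≡ 828 (mod 1103)
575^4 = (575^2)^2 ≡ 828^2 = 685584 ≡ 621 (mod 1103)
575^8 = (575^4)^2 ≡ 621^2 = 385641 ≡ 694 (mod 1103)
575^16 = (575^8)^2 ≡ 694^2 = 481636 ≡ 728 (mod 1103)
575^32 = (575^16)^2 ≡ 728^2 = 529984 ≡ 544 (mod 1103)
575^38 = 575^32 · 575^4 · 575^2 ≡ 544 · 621 · 828 ≡ 781 (mod 1103).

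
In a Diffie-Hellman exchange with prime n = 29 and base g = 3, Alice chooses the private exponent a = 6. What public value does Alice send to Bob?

Public value = 3^6 (mod 29).
3^1 ≡ 3 (mod 29)
3^2 = (3^1)^2 ≡ 3^2 = 9 ≡ 9 (mod 29)
3^4 = (3^2)^2 ≡ 9^2 = 81 ≡ 23 (mod 29)
3^6 = 3^4 · 3^2 ≡ 23 · 9 ≡ 4 (mod 29).

4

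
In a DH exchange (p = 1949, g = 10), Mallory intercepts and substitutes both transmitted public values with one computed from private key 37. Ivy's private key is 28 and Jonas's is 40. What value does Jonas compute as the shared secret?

931

Jonas receives Mallory's public value M = 10^37 mod 1949 instead of the honest one.
10^1 ≡ 10 (mod 1949)
10^2 = (10^1)^2 ≡ 10^2 = 100 ≡ 100 (mod 1949)
10^4 = (10^2)^2 ≡ 100^2 = 10000 ≡ 255 (mod 1949)
10^8 = (10^4)^2 ≡ 255^2 = 65025 ≡ 708 (mod 1949)
10^16 = (10^8)^2 ≡ 708^2 = 501264 ≡ 371 (mod 1949)
10^32 = (10^16)^2 ≡ 371^2 = 137641 ≡ 1211 (mod 1949)
10^37 = 10^32 · 10^4 · 10^1 ≡ 1211 · 255 · 10 ≡ 834 (mod 1949).
So M = 834. Jonas computes K = M^40 mod 1949.
834^1 ≡ 834 (mod 1949)
834^2 = (834^1)^2 ≡ 834^2 = 695556 ≡ 1712 (mod 1949)
834^4 = (834^2)^2 ≡ 1712^2 = 2930944 ≡ 1597 (mod 1949)
834^8 = (834^4)^2 ≡ 1597^2 = 2550409 ≡ 1117 (mod 1949)
834^16 = (834^8)^2 ≡ 1117^2 = 1247689 ≡ 329 (mod 1949)
834^32 = (834^16)^2 ≡ 329^2 = 108241 ≡ 1046 (mod 1949)
834^40 = 834^32 · 834^8 ≡ 1046 · 1117 ≡ 931 (mod 1949).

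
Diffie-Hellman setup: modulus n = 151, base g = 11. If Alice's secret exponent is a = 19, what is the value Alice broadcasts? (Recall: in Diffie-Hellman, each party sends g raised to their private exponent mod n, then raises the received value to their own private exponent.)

Public value = 11^19 (mod 151).
11^1 ≡ 11 (mod 151)
11^2 = (11^1)^2 ≡ 11^2 = 121 ≡ 121 (mod 151)
11^4 = (11^2)^2 ≡ 121^2 = 14641 ≡ 145 (mod 151)
11^8 = (11^4)^2 ≡ 145^2 = 21025 ≡ 36 (mod 151)
11^16 = (11^8)^2 ≡ 36^2 = 1296 ≡ 88 (mod 151)
11^19 = 11^16 · 11^2 · 11^1 ≡ 88 · 121 · 11 ≡ 103 (mod 151).

103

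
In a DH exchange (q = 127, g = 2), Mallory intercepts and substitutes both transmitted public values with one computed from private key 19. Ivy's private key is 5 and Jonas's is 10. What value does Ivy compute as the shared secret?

16

Ivy receives Mallory's public value M = 2^19 mod 127 instead of the honest one.
2^1 ≡ 2 (mod 127)
2^2 = (2^1)^2 ≡ 2^2 = 4 ≡ 4 (mod 127)
2^4 = (2^2)^2 ≡ 4^2 = 16 ≡ 16 (mod 127)
2^8 = (2^4)^2 ≡ 16^2 = 256 ≡ 2 (mod 127)
2^16 = (2^8)^2 ≡ 2^2 = 4 ≡ 4 (mod 127)
2^19 = 2^16 · 2^2 · 2^1 ≡ 4 · 4 · 2 ≡ 32 (mod 127).
So M = 32. Ivy computes K = M^5 mod 127.
32^1 ≡ 32 (mod 127)
32^2 = (32^1)^2 ≡ 32^2 = 1024 ≡ 8 (mod 127)
32^4 = (32^2)^2 ≡ 8^2 = 64 ≡ 64 (mod 127)
32^5 = 32^4 · 32^1 ≡ 64 · 32 ≡ 16 (mod 127).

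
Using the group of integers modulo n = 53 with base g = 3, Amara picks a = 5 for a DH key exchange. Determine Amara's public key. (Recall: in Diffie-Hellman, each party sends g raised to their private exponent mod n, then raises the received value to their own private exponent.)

31

Public value = 3^5 mod 53.
3^1 ≡ 3 (mod 53)
3^2 = (3^1)^2 ≡ 3^2 = 9 ≡ 9 (mod 53)
3^4 = (3^2)^2 ≡ 9^2 = 81 ≡ 28 (mod 53)
3^5 = 3^4 · 3^1 ≡ 28 · 3 ≡ 31 (mod 53).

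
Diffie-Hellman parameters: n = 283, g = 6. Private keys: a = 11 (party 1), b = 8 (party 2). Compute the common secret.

Party 1 sends A = g^a mod n = 6^11 mod 283.
6^1 ≡ 6 (mod 283)
6^2 = (6^1)^2 ≡ 6^2 = 36 ≡ 36 (mod 283)
6^4 = (6^2)^2 ≡ 36^2 = 1296 ≡ 164 (mod 283)
6^8 = (6^4)^2 ≡ 164^2 = 26896 ≡ 11 (mod 283)
6^11 = 6^8 · 6^2 · 6^1 ≡ 11 · 36 · 6 ≡ 112 (mod 283).
So A = 112. Party 2 then computes K = A^b mod n = 112^8 mod 283.
112^1 ≡ 112 (mod 283)
112^2 = (112^1)^2 ≡ 112^2 = 12544 ≡ 92 (mod 283)
112^4 = (112^2)^2 ≡ 92^2 = 8464 ≡ 257 (mod 283)
112^8 = (112^4)^2 ≡ 257^2 = 66049 ≡ 110 (mod 283)

110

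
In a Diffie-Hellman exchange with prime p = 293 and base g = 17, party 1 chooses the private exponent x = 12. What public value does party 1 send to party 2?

Public value = 17^{12} \pmod{293}.
17^1 ≡ 17 (mod 293)
17^2 = (17^1)^2 ≡ 17^2 = 289 ≡ 289 (mod 293)
17^4 = (17^2)^2 ≡ 289^2 = 83521 ≡ 16 (mod 293)
17^8 = (17^4)^2 ≡ 16^2 = 256 ≡ 256 (mod 293)
17^12 = 17^8 · 17^4 ≡ 256 · 16 ≡ 287 (mod 293).

287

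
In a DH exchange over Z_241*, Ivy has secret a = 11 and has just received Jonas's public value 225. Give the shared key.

Shared key K = 225^11 mod 241.
225^1 ≡ 225 (mod 241)
225^2 = (225^1)^2 ≡ 225^2 = 50625 ≡ 15 (mod 241)
225^4 = (225^2)^2 ≡ 15^2 = 225 ≡ 225 (mod 241)
225^8 = (225^4)^2 ≡ 225^2 = 50625 ≡ 15 (mod 241)
225^11 = 225^8 · 225^2 · 225^1 ≡ 15 · 15 · 225 ≡ 15 (mod 241).

15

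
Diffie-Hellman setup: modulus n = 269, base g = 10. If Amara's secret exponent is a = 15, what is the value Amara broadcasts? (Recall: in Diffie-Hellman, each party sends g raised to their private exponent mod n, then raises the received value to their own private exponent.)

29

Public value = 10^15 (mod 269).
10^1 ≡ 10 (mod 269)
10^2 = (10^1)^2 ≡ 10^2 = 100 ≡ 100 (mod 269)
10^4 = (10^2)^2 ≡ 100^2 = 10000 ≡ 47 (mod 269)
10^8 = (10^4)^2 ≡ 47^2 = 2209 ≡ 57 (mod 269)
10^15 = 10^8 · 10^4 · 10^2 · 10^1 ≡ 57 · 47 · 100 · 10 ≡ 29 (mod 269).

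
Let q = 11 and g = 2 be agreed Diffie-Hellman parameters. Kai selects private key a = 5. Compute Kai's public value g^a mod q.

10

Public value = 2^5 mod 11.
2^1 ≡ 2 (mod 11)
2^2 = (2^1)^2 ≡ 2^2 = 4 ≡ 4 (mod 11)
2^4 = (2^2)^2 ≡ 4^2 = 16 ≡ 5 (mod 11)
2^5 = 2^4 · 2^1 ≡ 5 · 2 ≡ 10 (mod 11).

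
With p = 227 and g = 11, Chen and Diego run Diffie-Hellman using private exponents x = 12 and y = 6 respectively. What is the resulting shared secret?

155

Diego sends B = g^y mod p = 11^6 mod 227.
11^1 ≡ 11 (mod 227)
11^2 = (11^1)^2 ≡ 11^2 = 121 ≡ 121 (mod 227)
11^4 = (11^2)^2 ≡ 121^2 = 14641 ≡ 113 (mod 227)
11^6 = 11^4 · 11^2 ≡ 113 · 121 ≡ 53 (mod 227).
So B = 53. Chen then computes K = B^x mod p = 53^12 mod 227.
53^1 ≡ 53 (mod 227)
53^2 = (53^1)^2 ≡ 53^2 = 2809 ≡ 85 (mod 227)
53^4 = (53^2)^2 ≡ 85^2 = 7225 ≡ 188 (mod 227)
53^8 = (53^4)^2 ≡ 188^2 = 35344 ≡ 159 (mod 227)
53^12 = 53^8 · 53^4 ≡ 159 · 188 ≡ 155 (mod 227).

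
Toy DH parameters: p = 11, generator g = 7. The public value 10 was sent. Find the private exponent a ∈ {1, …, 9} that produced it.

5

Try successive powers of 7 modulo 11:
7^1 ≡ 7
7^2 ≡ 5
7^3 ≡ 2
7^4 ≡ 3
7^5 ≡ 10
Found: a = 5.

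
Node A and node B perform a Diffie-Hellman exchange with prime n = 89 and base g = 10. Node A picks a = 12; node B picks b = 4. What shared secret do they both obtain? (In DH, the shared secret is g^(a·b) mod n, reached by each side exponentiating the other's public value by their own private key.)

Node A sends A = g^a mod n = 10^12 mod 89.
10^1 ≡ 10 (mod 89)
10^2 = (10^1)^2 ≡ 10^2 = 100 ≡ 11 (mod 89)
10^4 = (10^2)^2 ≡ 11^2 = 121 ≡ 32 (mod 89)
10^8 = (10^4)^2 ≡ 32^2 = 1024 ≡ 45 (mod 89)
10^12 = 10^8 · 10^4 ≡ 45 · 32 ≡ 16 (mod 89).
So A = 16. Node B then computes K = A^b mod n = 16^4 mod 89.
16^1 ≡ 16 (mod 89)
16^2 = (16^1)^2 ≡ 16^2 = 256 ≡ 78 (mod 89)
16^4 = (16^2)^2 ≡ 78^2 = 6084 ≡ 32 (mod 89)

32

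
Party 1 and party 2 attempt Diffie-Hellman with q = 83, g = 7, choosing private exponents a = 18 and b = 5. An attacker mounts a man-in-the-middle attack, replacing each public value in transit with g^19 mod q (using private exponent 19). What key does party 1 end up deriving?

40

Party 1 receives an attacker's public value M = 7^19 mod 83 instead of the honest one.
7^1 ≡ 7 (mod 83)
7^2 = (7^1)^2 ≡ 7^2 = 49 ≡ 49 (mod 83)
7^4 = (7^2)^2 ≡ 49^2 = 2401 ≡ 77 (mod 83)
7^8 = (7^4)^2 ≡ 77^2 = 5929 ≡ 36 (mod 83)
7^16 = (7^8)^2 ≡ 36^2 = 1296 ≡ 51 (mod 83)
7^19 = 7^16 · 7^2 · 7^1 ≡ 51 · 49 · 7 ≡ 63 (mod 83).
So M = 63. Party 1 computes K = M^18 mod 83.
63^1 ≡ 63 (mod 83)
63^2 = (63^1)^2 ≡ 63^2 = 3969 ≡ 68 (mod 83)
63^4 = (63^2)^2 ≡ 68^2 = 4624 ≡ 59 (mod 83)
63^8 = (63^4)^2 ≡ 59^2 = 3481 ≡ 78 (mod 83)
63^16 = (63^8)^2 ≡ 78^2 = 6084 ≡ 25 (mod 83)
63^18 = 63^16 · 63^2 ≡ 25 · 68 ≡ 40 (mod 83).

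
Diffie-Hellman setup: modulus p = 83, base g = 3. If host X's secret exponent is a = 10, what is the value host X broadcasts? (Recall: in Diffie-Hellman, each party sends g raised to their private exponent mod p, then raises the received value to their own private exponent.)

36

Public value = 3^10 (mod 83).
3^1 ≡ 3 (mod 83)
3^2 = (3^1)^2 ≡ 3^2 = 9 ≡ 9 (mod 83)
3^4 = (3^2)^2 ≡ 9^2 = 81 ≡ 81 (mod 83)
3^8 = (3^4)^2 ≡ 81^2 = 6561 ≡ 4 (mod 83)
3^10 = 3^8 · 3^2 ≡ 4 · 9 ≡ 36 (mod 83).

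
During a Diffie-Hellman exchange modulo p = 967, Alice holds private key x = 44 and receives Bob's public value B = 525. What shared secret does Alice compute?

Shared key K = 525^44 mod 967.
525^1 ≡ 525 (mod 967)
525^2 = (525^1)^2 ≡ 525^2 = 275625 ≡ 30 (mod 967)
525^4 = (525^2)^2 ≡ 30^2 = 900 ≡ 900 (mod 967)
525^8 = (525^4)^2 ≡ 900^2 = 810000 ≡ 621 (mod 967)
525^16 = (525^8)^2 ≡ 621^2 = 385641 ≡ 775 (mod 967)
525^32 = (525^16)^2 ≡ 775^2 = 600625 ≡ 118 (mod 967)
525^44 = 525^32 · 525^8 · 525^4 ≡ 118 · 621 · 900 ≡ 800 (mod 967).

800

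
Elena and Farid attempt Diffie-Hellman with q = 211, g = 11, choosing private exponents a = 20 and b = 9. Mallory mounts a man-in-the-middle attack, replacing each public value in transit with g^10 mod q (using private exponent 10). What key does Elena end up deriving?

123

Elena receives Mallory's public value M = 11^10 mod 211 instead of the honest one.
11^1 ≡ 11 (mod 211)
11^2 = (11^1)^2 ≡ 11^2 = 121 ≡ 121 (mod 211)
11^4 = (11^2)^2 ≡ 121^2 = 14641 ≡ 82 (mod 211)
11^8 = (11^4)^2 ≡ 82^2 = 6724 ≡ 183 (mod 211)
11^10 = 11^8 · 11^2 ≡ 183 · 121 ≡ 199 (mod 211).
So M = 199. Elena computes K = M^20 mod 211.
199^1 ≡ 199 (mod 211)
199^2 = (199^1)^2 ≡ 199^2 = 39601 ≡ 144 (mod 211)
199^4 = (199^2)^2 ≡ 144^2 = 20736 ≡ 58 (mod 211)
199^8 = (199^4)^2 ≡ 58^2 = 3364 ≡ 199 (mod 211)
199^16 = (199^8)^2 ≡ 199^2 = 39601 ≡ 144 (mod 211)
199^20 = 199^16 · 199^4 ≡ 144 · 58 ≡ 123 (mod 211).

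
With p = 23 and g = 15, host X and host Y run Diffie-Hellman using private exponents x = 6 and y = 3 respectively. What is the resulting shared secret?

12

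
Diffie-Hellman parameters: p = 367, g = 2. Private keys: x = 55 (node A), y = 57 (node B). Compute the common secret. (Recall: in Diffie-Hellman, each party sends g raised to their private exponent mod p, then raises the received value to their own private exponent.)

178

Node B sends B = g^y mod p = 2^57 mod 367.
2^1 ≡ 2 (mod 367)
2^2 = (2^1)^2 ≡ 2^2 = 4 ≡ 4 (mod 367)
2^4 = (2^2)^2 ≡ 4^2 = 16 ≡ 16 (mod 367)
2^8 = (2^4)^2 ≡ 16^2 = 256 ≡ 256 (mod 367)
2^16 = (2^8)^2 ≡ 256^2 = 65536 ≡ 210 (mod 367)
2^32 = (2^16)^2 ≡ 210^2 = 44100 ≡ 60 (mod 367)
2^57 = 2^32 · 2^16 · 2^8 · 2^1 ≡ 60 · 210 · 256 · 2 ≡ 74 (mod 367).
So B = 74. Node A then computes K = B^x mod p = 74^55 mod 367.
74^1 ≡ 74 (mod 367)
74^2 = (74^1)^2 ≡ 74^2 = 5476 ≡ 338 (mod 367)
74^4 = (74^2)^2 ≡ 338^2 = 114244 ≡ 107 (mod 367)
74^8 = (74^4)^2 ≡ 107^2 = 11449 ≡ 72 (mod 367)
74^16 = (74^8)^2 ≡ 72^2 = 5184 ≡ 46 (mod 367)
74^32 = (74^16)^2 ≡ 46^2 = 2116 ≡ 281 (mod 367)
74^55 = 74^32 · 74^16 · 74^4 · 74^2 · 74^1 ≡ 281 · 46 · 107 · 338 · 74 ≡ 178 (mod 367).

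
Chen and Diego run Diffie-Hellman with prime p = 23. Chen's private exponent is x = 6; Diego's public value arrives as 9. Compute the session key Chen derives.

3

Shared key K = 9^6 mod 23.
9^1 ≡ 9 (mod 23)
9^2 = (9^1)^2 ≡ 9^2 = 81 ≡ 12 (mod 23)
9^4 = (9^2)^2 ≡ 12^2 = 144 ≡ 6 (mod 23)
9^6 = 9^4 · 9^2 ≡ 6 · 12 ≡ 3 (mod 23).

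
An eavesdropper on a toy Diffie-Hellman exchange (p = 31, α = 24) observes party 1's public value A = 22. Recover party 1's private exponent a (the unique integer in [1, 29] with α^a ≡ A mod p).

Try successive powers of 24 modulo 31:
24^1 ≡ 24
24^2 ≡ 18
24^3 ≡ 29
24^4 ≡ 14
24^5 ≡ 26
24^6 ≡ 4
24^7 ≡ 3
24^8 ≡ 10
24^9 ≡ 23
24^10 ≡ 25
24^11 ≡ 11
24^12 ≡ 16
24^13 ≡ 12
24^14 ≡ 9
24^15 ≡ 30
24^16 ≡ 7
24^17 ≡ 13
24^18 ≡ 2
24^19 ≡ 17
24^20 ≡ 5
24^21 ≡ 27
24^22 ≡ 28
24^23 ≡ 21
24^24 ≡ 8
24^25 ≡ 6
24^26 ≡ 20
24^27 ≡ 15
24^28 ≡ 19
24^29 ≡ 22
Found: a = 29.

29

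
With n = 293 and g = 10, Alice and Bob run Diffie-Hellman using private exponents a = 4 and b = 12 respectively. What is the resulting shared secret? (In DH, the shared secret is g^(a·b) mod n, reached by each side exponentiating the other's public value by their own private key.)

Bob sends B = g^b mod n = 10^12 mod 293.
10^1 ≡ 10 (mod 293)
10^2 = (10^1)^2 ≡ 10^2 = 100 ≡ 100 (mod 293)
10^4 = (10^2)^2 ≡ 100^2 = 10000 ≡ 38 (mod 293)
10^8 = (10^4)^2 ≡ 38^2 = 1444 ≡ 272 (mod 293)
10^12 = 10^8 · 10^4 ≡ 272 · 38 ≡ 81 (mod 293).
So B = 81. Alice then computes K = B^a mod n = 81^4 mod 293.
81^1 ≡ 81 (mod 293)
81^2 = (81^1)^2 ≡ 81^2 = 6561 ≡ 115 (mod 293)
81^4 = (81^2)^2 ≡ 115^2 = 13225 ≡ 40 (mod 293)

40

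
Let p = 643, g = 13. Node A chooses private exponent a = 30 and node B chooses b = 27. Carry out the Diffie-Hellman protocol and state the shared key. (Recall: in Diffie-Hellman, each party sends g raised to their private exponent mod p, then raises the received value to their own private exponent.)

Node A sends A = g^a mod p = 13^30 mod 643.
13^1 ≡ 13 (mod 643)
13^2 = (13^1)^2 ≡ 13^2 = 169 ≡ 169 (mod 643)
13^4 = (13^2)^2 ≡ 169^2 = 28561 ≡ 269 (mod 643)
13^8 = (13^4)^2 ≡ 269^2 = 72361 ≡ 345 (mod 643)
13^16 = (13^8)^2 ≡ 345^2 = 119025 ≡ 70 (mod 643)
13^30 = 13^16 · 13^8 · 13^4 · 13^2 ≡ 70 · 345 · 269 · 169 ≡ 516 (mod 643).
So A = 516. Node B then computes K = A^b mod p = 516^27 mod 643.
516^1 ≡ 516 (mod 643)
516^2 = (516^1)^2 ≡ 516^2 = 266256 ≡ 54 (mod 643)
516^4 = (516^2)^2 ≡ 54^2 = 2916 ≡ 344 (mod 643)
516^8 = (516^4)^2 ≡ 344^2 = 118336 ≡ 24 (mod 643)
516^16 = (516^8)^2 ≡ 24^2 = 576 ≡ 576 (mod 643)
516^27 = 516^16 · 516^8 · 516^2 · 516^1 ≡ 576 · 24 · 54 · 516 ≡ 214 (mod 643).

214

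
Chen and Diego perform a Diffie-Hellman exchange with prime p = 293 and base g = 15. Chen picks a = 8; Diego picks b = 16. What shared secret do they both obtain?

262

Diego sends B = g^b mod p = 15^16 mod 293.
15^1 ≡ 15 (mod 293)
15^2 = (15^1)^2 ≡ 15^2 = 225 ≡ 225 (mod 293)
15^4 = (15^2)^2 ≡ 225^2 = 50625 ≡ 229 (mod 293)
15^8 = (15^4)^2 ≡ 229^2 = 52441 ≡ 287 (mod 293)
15^16 = (15^8)^2 ≡ 287^2 = 82369 ≡ 36 (mod 293)
So B = 36. Chen then computes K = B^a mod p = 36^8 mod 293.
36^1 ≡ 36 (mod 293)
36^2 = (36^1)^2 ≡ 36^2 = 1296 ≡ 124 (mod 293)
36^4 = (36^2)^2 ≡ 124^2 = 15376 ≡ 140 (mod 293)
36^8 = (36^4)^2 ≡ 140^2 = 19600 ≡ 262 (mod 293)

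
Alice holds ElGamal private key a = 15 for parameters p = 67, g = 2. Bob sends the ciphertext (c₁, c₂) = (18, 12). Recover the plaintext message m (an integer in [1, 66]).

29

Shared mask s = c₁^a mod p = 18^15 mod 67.
18^1 ≡ 18 (mod 67)
18^2 = (18^1)^2 ≡ 18^2 = 324 ≡ 56 (mod 67)
18^4 = (18^2)^2 ≡ 56^2 = 3136 ≡ 54 (mod 67)
18^8 = (18^4)^2 ≡ 54^2 = 2916 ≡ 35 (mod 67)
18^15 = 18^8 · 18^4 · 18^2 · 18^1 ≡ 35 · 54 · 56 · 18 ≡ 42 (mod 67).
So s = 42; s⁻¹ ≡ 8 (mod 67).
m = c₂ · s⁻¹ mod 67 = 12 · 8 mod 67 = 29.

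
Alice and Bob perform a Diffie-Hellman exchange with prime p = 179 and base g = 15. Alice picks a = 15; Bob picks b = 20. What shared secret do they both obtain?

Alice sends A = g^a mod p = 15^15 mod 179.
15^1 ≡ 15 (mod 179)
15^2 = (15^1)^2 ≡ 15^2 = 225 ≡ 46 (mod 179)
15^4 = (15^2)^2 ≡ 46^2 = 2116 ≡ 147 (mod 179)
15^8 = (15^4)^2 ≡ 147^2 = 21609 ≡ 129 (mod 179)
15^15 = 15^8 · 15^4 · 15^2 · 15^1 ≡ 129 · 147 · 46 · 15 ≡ 107 (mod 179).
So A = 107. Bob then computes K = A^b mod p = 107^20 mod 179.
107^1 ≡ 107 (mod 179)
107^2 = (107^1)^2 ≡ 107^2 = 11449 ≡ 172 (mod 179)
107^4 = (107^2)^2 ≡ 172^2 = 29584 ≡ 49 (mod 179)
107^8 = (107^4)^2 ≡ 49^2 = 2401 ≡ 74 (mod 179)
107^16 = (107^8)^2 ≡ 74^2 = 5476 ≡ 106 (mod 179)
107^20 = 107^16 · 107^4 ≡ 106 · 49 ≡ 3 (mod 179).

3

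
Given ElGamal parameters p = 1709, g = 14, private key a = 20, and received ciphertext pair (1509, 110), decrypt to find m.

Shared mask s = c₁^a mod p = 1509^20 mod 1709.
1509^1 ≡ 1509 (mod 1709)
1509^2 = (1509^1)^2 ≡ 1509^2 = 2277081 ≡ 693 (mod 1709)
1509^4 = (1509^2)^2 ≡ 693^2 = 480249 ≡ 20 (mod 1709)
1509^8 = (1509^4)^2 ≡ 20^2 = 400 ≡ 400 (mod 1709)
1509^16 = (1509^8)^2 ≡ 400^2 = 160000 ≡ 1063 (mod 1709)
1509^20 = 1509^16 · 1509^4 ≡ 1063 · 20 ≡ 752 (mod 1709).
So s = 752; s⁻¹ ≡ 25 (mod 1709).
m = c₂ · s⁻¹ mod 1709 = 110 · 25 mod 1709 = 1041.

1041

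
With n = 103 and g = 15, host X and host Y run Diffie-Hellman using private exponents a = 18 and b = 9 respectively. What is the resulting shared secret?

Host X sends A = g^a mod n = 15^18 mod 103.
15^1 ≡ 15 (mod 103)
15^2 = (15^1)^2 ≡ 15^2 = 225 ≡ 19 (mod 103)
15^4 = (15^2)^2 ≡ 19^2 = 361 ≡ 52 (mod 103)
15^8 = (15^4)^2 ≡ 52^2 = 2704 ≡ 26 (mod 103)
15^16 = (15^8)^2 ≡ 26^2 = 676 ≡ 58 (mod 103)
15^18 = 15^16 · 15^2 ≡ 58 · 19 ≡ 72 (mod 103).
So A = 72. Host Y then computes K = A^b mod n = 72^9 mod 103.
72^1 ≡ 72 (mod 103)
72^2 = (72^1)^2 ≡ 72^2 = 5184 ≡ 34 (mod 103)
72^4 = (72^2)^2 ≡ 34^2 = 1156 ≡ 23 (mod 103)
72^8 = (72^4)^2 ≡ 23^2 = 529 ≡ 14 (mod 103)
72^9 = 72^8 · 72^1 ≡ 14 · 72 ≡ 81 (mod 103).

81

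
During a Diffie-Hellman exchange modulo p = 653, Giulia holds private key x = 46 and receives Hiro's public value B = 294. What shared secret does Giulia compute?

488

Shared key K = 294^46 mod 653.
294^1 ≡ 294 (mod 653)
294^2 = (294^1)^2 ≡ 294^2 = 86436 ≡ 240 (mod 653)
294^4 = (294^2)^2 ≡ 240^2 = 57600 ≡ 136 (mod 653)
294^8 = (294^4)^2 ≡ 136^2 = 18496 ≡ 212 (mod 653)
294^16 = (294^8)^2 ≡ 212^2 = 44944 ≡ 540 (mod 653)
294^32 = (294^16)^2 ≡ 540^2 = 291600 ≡ 362 (mod 653)
294^46 = 294^32 · 294^8 · 294^4 · 294^2 ≡ 362 · 212 · 136 · 240 ≡ 488 (mod 653).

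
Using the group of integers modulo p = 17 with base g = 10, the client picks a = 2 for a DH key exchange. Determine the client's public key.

15

Public value = 10^2 (mod 17).
10^1 ≡ 10 (mod 17)
10^2 = (10^1)^2 ≡ 10^2 = 100 ≡ 15 (mod 17)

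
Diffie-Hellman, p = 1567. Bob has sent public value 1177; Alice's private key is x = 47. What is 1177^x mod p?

242

Shared key K = 1177^47 mod 1567.
1177^1 ≡ 1177 (mod 1567)
1177^2 = (1177^1)^2 ≡ 1177^2 = 1385329 ≡ 101 (mod 1567)
1177^4 = (1177^2)^2 ≡ 101^2 = 10201 ≡ 799 (mod 1567)
1177^8 = (1177^4)^2 ≡ 799^2 = 638401 ≡ 632 (mod 1567)
1177^16 = (1177^8)^2 ≡ 632^2 = 399424 ≡ 1406 (mod 1567)
1177^32 = (1177^16)^2 ≡ 1406^2 = 1976836 ≡ 849 (mod 1567)
1177^47 = 1177^32 · 1177^8 · 1177^4 · 1177^2 · 1177^1 ≡ 849 · 632 · 799 · 101 · 1177 ≡ 242 (mod 1567).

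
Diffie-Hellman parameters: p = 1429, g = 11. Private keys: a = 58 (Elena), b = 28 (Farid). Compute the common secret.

Elena sends A = g^a mod p = 11^58 mod 1429.
11^1 ≡ 11 (mod 1429)
11^2 = (11^1)^2 ≡ 11^2 = 121 ≡ 121 (mod 1429)
11^4 = (11^2)^2 ≡ 121^2 = 14641 ≡ 351 (mod 1429)
11^8 = (11^4)^2 ≡ 351^2 = 123201 ≡ 307 (mod 1429)
11^16 = (11^8)^2 ≡ 307^2 = 94249 ≡ 1364 (mod 1429)
11^32 = (11^16)^2 ≡ 1364^2 = 1860496 ≡ 1367 (mod 1429)
11^58 = 11^32 · 11^16 · 11^8 · 11^2 ≡ 1367 · 1364 · 307 · 121 ≡ 370 (mod 1429).
So A = 370. Farid then computes K = A^b mod p = 370^28 mod 1429.
370^1 ≡ 370 (mod 1429)
370^2 = (370^1)^2 ≡ 370^2 = 136900 ≡ 1145 (mod 1429)
370^4 = (370^2)^2 ≡ 1145^2 = 1311025 ≡ 632 (mod 1429)
370^8 = (370^4)^2 ≡ 632^2 = 399424 ≡ 733 (mod 1429)
370^16 = (370^8)^2 ≡ 733^2 = 537289 ≡ 1414 (mod 1429)
370^28 = 370^16 · 370^8 · 370^4 ≡ 1414 · 733 · 632 ≡ 387 (mod 1429).

387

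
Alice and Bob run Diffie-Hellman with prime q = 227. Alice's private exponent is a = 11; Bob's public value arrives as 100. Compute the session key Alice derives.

Shared key K = 100^11 mod 227.
100^1 ≡ 100 (mod 227)
100^2 = (100^1)^2 ≡ 100^2 = 10000 ≡ 12 (mod 227)
100^4 = (100^2)^2 ≡ 12^2 = 144 ≡ 144 (mod 227)
100^8 = (100^4)^2 ≡ 144^2 = 20736 ≡ 79 (mod 227)
100^11 = 100^8 · 100^2 · 100^1 ≡ 79 · 12 · 100 ≡ 141 (mod 227).

141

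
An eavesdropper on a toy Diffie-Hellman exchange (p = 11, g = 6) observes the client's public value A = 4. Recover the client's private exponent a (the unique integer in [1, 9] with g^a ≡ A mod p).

Try successive powers of 6 modulo 11:
6^1 ≡ 6
6^2 ≡ 3
6^3 ≡ 7
6^4 ≡ 9
6^5 ≡ 10
6^6 ≡ 5
6^7 ≡ 8
6^8 ≡ 4
Found: a = 8.

8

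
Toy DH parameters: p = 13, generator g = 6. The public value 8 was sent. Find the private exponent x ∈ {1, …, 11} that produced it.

Try successive powers of 6 modulo 13:
6^1 ≡ 6
6^2 ≡ 10
6^3 ≡ 8
Found: x = 3.

3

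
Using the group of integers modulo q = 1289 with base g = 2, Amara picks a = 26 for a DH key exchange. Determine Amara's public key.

946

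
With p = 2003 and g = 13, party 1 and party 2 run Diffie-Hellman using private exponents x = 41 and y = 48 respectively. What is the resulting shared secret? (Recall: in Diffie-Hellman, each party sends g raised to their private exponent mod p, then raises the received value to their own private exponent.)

Party 1 sends A = g^x mod p = 13^41 mod 2003.
13^1 ≡ 13 (mod 2003)
13^2 = (13^1)^2 ≡ 13^2 = 169 ≡ 169 (mod 2003)
13^4 = (13^2)^2 ≡ 169^2 = 28561 ≡ 519 (mod 2003)
13^8 = (13^4)^2 ≡ 519^2 = 269361 ≡ 959 (mod 2003)
13^16 = (13^8)^2 ≡ 959^2 = 919681 ≡ 304 (mod 2003)
13^32 = (13^16)^2 ≡ 304^2 = 92416 ≡ 278 (mod 2003)
13^41 = 13^32 · 13^8 · 13^1 ≡ 278 · 959 · 13 ≡ 636 (mod 2003).
So A = 636. Party 2 then computes K = A^y mod p = 636^48 mod 2003.
636^1 ≡ 636 (mod 2003)
636^2 = (636^1)^2 ≡ 636^2 = 404496 ≡ 1893 (mod 2003)
636^4 = (636^2)^2 ≡ 1893^2 = 3583449 ≡ 82 (mod 2003)
636^8 = (636^4)^2 ≡ 82^2 = 6724 ≡ 715 (mod 2003)
636^16 = (636^8)^2 ≡ 715^2 = 511225 ≡ 460 (mod 2003)
636^32 = (636^16)^2 ≡ 460^2 = 211600 ≡ 1285 (mod 2003)
636^48 = 636^32 · 636^16 ≡ 1285 · 460 ≡ 215 (mod 2003).

215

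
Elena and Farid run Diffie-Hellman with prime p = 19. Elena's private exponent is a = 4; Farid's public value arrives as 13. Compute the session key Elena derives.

Shared key K = 13^4 mod 19.
13^1 ≡ 13 (mod 19)
13^2 = (13^1)^2 ≡ 13^2 = 169 ≡ 17 (mod 19)
13^4 = (13^2)^2 ≡ 17^2 = 289 ≡ 4 (mod 19)

4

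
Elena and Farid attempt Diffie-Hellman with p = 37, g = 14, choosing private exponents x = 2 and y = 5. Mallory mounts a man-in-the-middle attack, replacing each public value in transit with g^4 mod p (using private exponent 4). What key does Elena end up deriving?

26

Elena receives Mallory's public value M = 14^4 mod 37 instead of the honest one.
14^1 ≡ 14 (mod 37)
14^2 = (14^1)^2 ≡ 14^2 = 196 ≡ 11 (mod 37)
14^4 = (14^2)^2 ≡ 11^2 = 121 ≡ 10 (mod 37)
So M = 10. Elena computes K = M^2 mod 37.
10^1 ≡ 10 (mod 37)
10^2 = (10^1)^2 ≡ 10^2 = 100 ≡ 26 (mod 37)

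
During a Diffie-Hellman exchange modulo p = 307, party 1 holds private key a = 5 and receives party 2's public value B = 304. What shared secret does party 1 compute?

Shared key K = 304^5 mod 307.
304^1 ≡ 304 (mod 307)
304^2 = (304^1)^2 ≡ 304^2 = 92416 ≡ 9 (mod 307)
304^4 = (304^2)^2 ≡ 9^2 = 81 ≡ 81 (mod 307)
304^5 = 304^4 · 304^1 ≡ 81 · 304 ≡ 64 (mod 307).

64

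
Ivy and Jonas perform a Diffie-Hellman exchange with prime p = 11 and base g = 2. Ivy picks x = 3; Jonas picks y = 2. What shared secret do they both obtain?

9

Ivy sends A = g^x mod p = 2^3 mod 11.
2^1 ≡ 2 (mod 11)
2^2 = (2^1)^2 ≡ 2^2 = 4 ≡ 4 (mod 11)
2^3 = 2^2 · 2^1 ≡ 4 · 2 ≡ 8 (mod 11).
So A = 8. Jonas then computes K = A^y mod p = 8^2 mod 11.
8^1 ≡ 8 (mod 11)
8^2 = (8^1)^2 ≡ 8^2 = 64 ≡ 9 (mod 11)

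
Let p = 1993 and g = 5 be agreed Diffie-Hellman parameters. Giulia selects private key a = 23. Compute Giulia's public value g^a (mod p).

1589

Public value = 5^23 (mod 1993).
5^1 ≡ 5 (mod 1993)
5^2 = (5^1)^2 ≡ 5^2 = 25 ≡ 25 (mod 1993)
5^4 = (5^2)^2 ≡ 25^2 = 625 ≡ 625 (mod 1993)
5^8 = (5^4)^2 ≡ 625^2 = 390625 ≡ 1990 (mod 1993)
5^16 = (5^8)^2 ≡ 1990^2 = 3960100 ≡ 9 (mod 1993)
5^23 = 5^16 · 5^4 · 5^2 · 5^1 ≡ 9 · 625 · 25 · 5 ≡ 1589 (mod 1993).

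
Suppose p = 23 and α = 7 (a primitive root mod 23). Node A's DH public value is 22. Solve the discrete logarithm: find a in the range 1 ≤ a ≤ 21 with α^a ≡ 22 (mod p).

Try successive powers of 7 modulo 23:
7^1 ≡ 7
7^2 ≡ 3
7^3 ≡ 21
7^4 ≡ 9
7^5 ≡ 17
7^6 ≡ 4
7^7 ≡ 5
7^8 ≡ 12
7^9 ≡ 15
7^10 ≡ 13
7^11 ≡ 22
Found: a = 11.

11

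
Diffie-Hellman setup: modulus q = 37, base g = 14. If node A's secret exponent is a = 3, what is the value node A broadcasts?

6

Public value = 14^3 (mod 37).
14^1 ≡ 14 (mod 37)
14^2 = (14^1)^2 ≡ 14^2 = 196 ≡ 11 (mod 37)
14^3 = 14^2 · 14^1 ≡ 11 · 14 ≡ 6 (mod 37).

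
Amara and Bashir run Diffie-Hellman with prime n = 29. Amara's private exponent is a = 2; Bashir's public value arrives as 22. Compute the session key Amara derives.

20

Shared key K = 22^2 mod 29.
22^1 ≡ 22 (mod 29)
22^2 = (22^1)^2 ≡ 22^2 = 484 ≡ 20 (mod 29)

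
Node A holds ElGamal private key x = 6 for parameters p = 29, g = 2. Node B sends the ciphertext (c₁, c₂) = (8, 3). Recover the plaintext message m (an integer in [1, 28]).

Shared mask s = c₁^x mod p = 8^6 mod 29.
8^1 ≡ 8 (mod 29)
8^2 = (8^1)^2 ≡ 8^2 = 64 ≡ 6 (mod 29)
8^4 = (8^2)^2 ≡ 6^2 = 36 ≡ 7 (mod 29)
8^6 = 8^4 · 8^2 ≡ 7 · 6 ≡ 13 (mod 29).
So s = 13; s⁻¹ ≡ 9 (mod 29).
m = c₂ · s⁻¹ mod 29 = 3 · 9 mod 29 = 27.

27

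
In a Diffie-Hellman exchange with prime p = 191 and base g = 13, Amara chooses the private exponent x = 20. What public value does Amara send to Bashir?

125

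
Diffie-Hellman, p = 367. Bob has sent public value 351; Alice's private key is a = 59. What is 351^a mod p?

133

Shared key K = 351^59 mod 367.
351^1 ≡ 351 (mod 367)
351^2 = (351^1)^2 ≡ 351^2 = 123201 ≡ 256 (mod 367)
351^4 = (351^2)^2 ≡ 256^2 = 65536 ≡ 210 (mod 367)
351^8 = (351^4)^2 ≡ 210^2 = 44100 ≡ 60 (mod 367)
351^16 = (351^8)^2 ≡ 60^2 = 3600 ≡ 297 (mod 367)
351^32 = (351^16)^2 ≡ 297^2 = 88209 ≡ 129 (mod 367)
351^59 = 351^32 · 351^16 · 351^8 · 351^2 · 351^1 ≡ 129 · 297 · 60 · 256 · 351 ≡ 133 (mod 367).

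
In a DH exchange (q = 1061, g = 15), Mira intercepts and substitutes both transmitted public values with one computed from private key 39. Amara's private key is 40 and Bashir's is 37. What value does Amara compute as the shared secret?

Amara receives Mira's public value M = 15^39 mod 1061 instead of the honest one.
15^1 ≡ 15 (mod 1061)
15^2 = (15^1)^2 ≡ 15^2 = 225 ≡ 225 (mod 1061)
15^4 = (15^2)^2 ≡ 225^2 = 50625 ≡ 758 (mod 1061)
15^8 = (15^4)^2 ≡ 758^2 = 574564 ≡ 563 (mod 1061)
15^16 = (15^8)^2 ≡ 563^2 = 316969 ≡ 791 (mod 1061)
15^32 = (15^16)^2 ≡ 791^2 = 625681 ≡ 752 (mod 1061)
15^39 = 15^32 · 15^4 · 15^2 · 15^1 ≡ 752 · 758 · 225 · 15 ≡ 922 (mod 1061).
So M = 922. Amara computes K = M^40 mod 1061.
922^1 ≡ 922 (mod 1061)
922^2 = (922^1)^2 ≡ 922^2 = 850084 ≡ 223 (mod 1061)
922^4 = (922^2)^2 ≡ 223^2 = 49729 ≡ 923 (mod 1061)
922^8 = (922^4)^2 ≡ 923^2 = 851929 ≡ 1007 (mod 1061)
922^16 = (922^8)^2 ≡ 1007^2 = 1014049 ≡ 794 (mod 1061)
922^32 = (922^16)^2 ≡ 794^2 = 630436 ≡ 202 (mod 1061)
922^40 = 922^32 · 922^8 ≡ 202 · 1007 ≡ 763 (mod 1061).

763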